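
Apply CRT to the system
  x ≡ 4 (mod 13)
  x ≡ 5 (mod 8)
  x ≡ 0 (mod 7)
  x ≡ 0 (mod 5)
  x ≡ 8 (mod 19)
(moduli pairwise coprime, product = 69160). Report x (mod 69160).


Product of moduli M = 13 · 8 · 7 · 5 · 19 = 69160.
Merge one congruence at a time:
  Start: x ≡ 4 (mod 13).
  Combine with x ≡ 5 (mod 8); new modulus lcm = 104.
    Write x = 4 + 13·t and substitute into x ≡ 5 (mod 8): 13·t ≡ 5 − 4 = 1 (mod 8).
    Reduce coefficients mod 8: 5·t ≡ 1 (mod 8).
    The inverse of 5 mod 8 is 5 (since 5·5 = 25 = 3·8 + 1), so t ≡ 5·1 = 5 ≡ 5 (mod 8).
    Then x = 4 + 13·5 = 69, valid modulo lcm(13, 8) = 104: x ≡ 69 (mod 104).
  Combine with x ≡ 0 (mod 7); new modulus lcm = 728.
    Write x = 69 + 104·t and substitute into x ≡ 0 (mod 7): 104·t ≡ 0 − 69 = -69 (mod 7).
    Reduce coefficients mod 7: 6·t ≡ 1 (mod 7).
    The inverse of 6 mod 7 is 6 (since 6·6 = 36 = 5·7 + 1), so t ≡ 6·1 = 6 ≡ 6 (mod 7).
    Then x = 69 + 104·6 = 693, valid modulo lcm(104, 7) = 728: x ≡ 693 (mod 728).
  Combine with x ≡ 0 (mod 5); new modulus lcm = 3640.
    Write x = 693 + 728·t and substitute into x ≡ 0 (mod 5): 728·t ≡ 0 − 693 = -693 (mod 5).
    Reduce coefficients mod 5: 3·t ≡ 2 (mod 5).
    The inverse of 3 mod 5 is 2 (since 3·2 = 6 = 1·5 + 1), so t ≡ 2·2 = 4 ≡ 4 (mod 5).
    Then x = 693 + 728·4 = 3605, valid modulo lcm(728, 5) = 3640: x ≡ 3605 (mod 3640).
  Combine with x ≡ 8 (mod 19); new modulus lcm = 69160.
    Write x = 3605 + 3640·t and substitute into x ≡ 8 (mod 19): 3640·t ≡ 8 − 3605 = -3597 (mod 19).
    Reduce coefficients mod 19: 11·t ≡ 13 (mod 19).
    The inverse of 11 mod 19 is 7 (since 11·7 = 77 = 4·19 + 1), so t ≡ 7·13 = 91 ≡ 15 (mod 19).
    Then x = 3605 + 3640·15 = 58205, valid modulo lcm(3640, 19) = 69160: x ≡ 58205 (mod 69160).
Verify against each original: 58205 mod 13 = 4, 58205 mod 8 = 5, 58205 mod 7 = 0, 58205 mod 5 = 0, 58205 mod 19 = 8.

x ≡ 58205 (mod 69160).


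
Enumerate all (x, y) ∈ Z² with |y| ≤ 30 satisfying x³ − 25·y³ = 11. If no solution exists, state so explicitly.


The equation is x³ - 25y³ = 11. For fixed y, x³ = 25·y³ + 11, so a solution requires the RHS to be a perfect cube.
Strategy: iterate y from -30 to 30, compute RHS = 25·y³ + 11, and check whether it is a (positive or negative) perfect cube.
Check small values of y:
  y = 0: RHS = 11 is not a perfect cube.
  y = 1: RHS = 36 is not a perfect cube.
  y = -1: RHS = -14 is not a perfect cube.
  y = 2: RHS = 211 is not a perfect cube.
  y = -2: RHS = -189 is not a perfect cube.
  y = 3: RHS = 686 is not a perfect cube.
  y = -3: RHS = -664 is not a perfect cube.
Continuing the search up to |y| = 30 finds no solutions either.
No (x, y) in the scanned range satisfies the equation.

No integer solutions with |y| ≤ 30.


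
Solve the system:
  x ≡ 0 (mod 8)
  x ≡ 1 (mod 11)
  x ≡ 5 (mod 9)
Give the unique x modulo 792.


Moduli 8, 11, 9 are pairwise coprime; by CRT there is a unique solution modulo M = 8 · 11 · 9 = 792.
Solve pairwise, accumulating the modulus:
  Start with x ≡ 0 (mod 8).
  Combine with x ≡ 1 (mod 11): since gcd(8, 11) = 1, we get a unique residue mod 88.
    Write x = 0 + 8·t and substitute into x ≡ 1 (mod 11): 8·t ≡ 1 − 0 = 1 (mod 11).
    The inverse of 8 mod 11 is 7 (since 8·7 = 56 = 5·11 + 1), so t ≡ 7·1 = 7 ≡ 7 (mod 11).
    Then x = 0 + 8·7 = 56, valid modulo lcm(8, 11) = 88: x ≡ 56 (mod 88).
  Combine with x ≡ 5 (mod 9): since gcd(88, 9) = 1, we get a unique residue mod 792.
    Write x = 56 + 88·t and substitute into x ≡ 5 (mod 9): 88·t ≡ 5 − 56 = -51 (mod 9).
    Reduce coefficients mod 9: 7·t ≡ 3 (mod 9).
    The inverse of 7 mod 9 is 4 (since 7·4 = 28 = 3·9 + 1), so t ≡ 4·3 = 12 ≡ 3 (mod 9).
    Then x = 56 + 88·3 = 320, valid modulo lcm(88, 9) = 792: x ≡ 320 (mod 792).
Verify: 320 mod 8 = 0 ✓, 320 mod 11 = 1 ✓, 320 mod 9 = 5 ✓.

x ≡ 320 (mod 792).


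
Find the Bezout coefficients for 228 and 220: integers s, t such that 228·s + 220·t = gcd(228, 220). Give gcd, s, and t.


Euclidean algorithm on (228, 220) — divide until remainder is 0:
  228 = 1 · 220 + 8
  220 = 27 · 8 + 4
  8 = 2 · 4 + 0
gcd(228, 220) = 4.
Track Bezout coefficients alongside the remainders: start with r₀ = 228 = a·1 + b·0 (s = 1, t = 0) and r₁ = 220 = a·0 + b·1 (s = 0, t = 1); each new remainder r_{k+1} = r_{k-1} − q_k·r_k inherits s_{k+1} = s_{k-1} − q_k·s_k, t_{k+1} = t_{k-1} − q_k·t_k, so r_k = a·s_k + b·t_k at every step:
  q = 1: r = 8, s = 1 − 1·0 = 1, t = 0 − 1·1 = -1  (check: 228·1 + 220·(-1) = 8)
  q = 27: r = 4, s = 0 − 27·1 = -27, t = 1 − 27·(-1) = 28  (check: 228·(-27) + 220·28 = 4)
The row with r = 4 (the gcd) gives the Bezout coefficients s = -27, t = 28.
Result: 228 · (-27) + 220 · (28) = 4.

gcd(228, 220) = 4; s = -27, t = 28 (check: 228·(-27) + 220·28 = 4).


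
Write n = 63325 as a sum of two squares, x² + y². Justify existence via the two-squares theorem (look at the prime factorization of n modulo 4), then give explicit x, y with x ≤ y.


Step 1: Factor n = 63325 = 5^2 · 17 · 149.
Step 2: Check the mod-4 condition on each prime factor: 5 ≡ 1 (mod 4), exponent 2; 17 ≡ 1 (mod 4), exponent 1; 149 ≡ 1 (mod 4), exponent 1.
All primes ≡ 3 (mod 4) appear to even exponent (or don't appear), so by the two-squares theorem n IS expressible as a sum of two squares.
Step 3: Build a representation. Group n = k² · m with k = 5 and m = 17 · 149 = 2533 (a product of primes ≡ 1 (mod 4)); a representation of m scales to one of n via (k·x)² + (k·y)² = k²(x² + y²). Each prime p ≡ 1 (mod 4) is itself a sum of two squares; find a² by testing p − a² for a perfect square:
  17: 17 − 1² = 16 = 4² ⇒ 17 = 1² + 4².
  149: 149 − 1² = 148, 149 − 2² = 145, 149 − 3² = 140, 149 − 4² = 133, 149 − 5² = 124, 149 − 6² = 113, 149 − 7² = 100 = 10² ⇒ 149 = 7² + 10².
  Combine using the Brahmagupta–Fibonacci identity (a² + b²)(c² + d²) = (ac − bd)² + (ad + bc)² = (ac + bd)² + (ad − bc)²:
  17 · 149 = 2533: from (1² + 4²)(7² + 10²), take (1·7 − 4·10, 1·10 + 4·7) = (7 − 40, 10 + 28) = (-33, 38); dropping signs (only squares matter) gives (33, 38); check 33² + 38² = 1089 + 1444 = 2533 ✓.
  Scale by k = 5: (5·33, 5·38) = (165, 190).
Step 4: Order so x ≤ y and verify: 165² + 190² = 27225 + 36100 = 63325 = n. ✓

n = 63325 = 165² + 190² (one valid representation with x ≤ y).


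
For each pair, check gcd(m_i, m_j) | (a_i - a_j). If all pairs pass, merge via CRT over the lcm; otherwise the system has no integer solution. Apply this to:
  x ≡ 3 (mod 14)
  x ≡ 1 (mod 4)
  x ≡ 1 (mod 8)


Moduli 14, 4, 8 are not pairwise coprime, so CRT works modulo lcm(m_i) when all pairwise compatibility conditions hold.
Pairwise compatibility: gcd(m_i, m_j) must divide a_i - a_j for every pair.
Merge one congruence at a time:
  Start: x ≡ 3 (mod 14).
  Combine with x ≡ 1 (mod 4): gcd(14, 4) = 2; 1 - 3 = -2, which IS divisible by 2, so compatible.
    Write x = 3 + 14·t and substitute into x ≡ 1 (mod 4): 14·t ≡ 1 − 3 = -2 (mod 4).
    Divide the congruence (and modulus) by g = 2: 7·t ≡ -1 (mod 2).
    Reduce coefficients mod 2: 1·t ≡ 1 (mod 2).
    So t ≡ 1 (mod 2).
    Then x = 3 + 14·1 = 17, valid modulo lcm(14, 4) = 28: x ≡ 17 (mod 28).
  Combine with x ≡ 1 (mod 8): gcd(28, 8) = 4; 1 - 17 = -16, which IS divisible by 4, so compatible.
    Write x = 17 + 28·t and substitute into x ≡ 1 (mod 8): 28·t ≡ 1 − 17 = -16 (mod 8).
    Divide the congruence (and modulus) by g = 4: 7·t ≡ -4 (mod 2).
    Reduce coefficients mod 2: 1·t ≡ 0 (mod 2).
    So t ≡ 0 (mod 2).
    Then x = 17 + 28·0 = 17, valid modulo lcm(28, 8) = 56: x ≡ 17 (mod 56).
Verify: 17 mod 14 = 3, 17 mod 4 = 1, 17 mod 8 = 1.

x ≡ 17 (mod 56).


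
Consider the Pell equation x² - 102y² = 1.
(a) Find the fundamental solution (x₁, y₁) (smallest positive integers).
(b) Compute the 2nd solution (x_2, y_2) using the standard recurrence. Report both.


Step 1: Find the fundamental solution (x₁, y₁) of x² - 102y² = 1.
  Expand √102 as a continued fraction. a₀ = ⌊√102⌋ = 10; iterate m_{k+1} = d_k·a_k − m_k, d_{k+1} = (102 − m_{k+1}²)/d_k, a_{k+1} = ⌊(a₀ + m_{k+1})/d_{k+1}⌋ (starting m₀ = 0, d₀ = 1), with convergents p_k = a_k·p_{k-1} + p_{k-2}, q_k = a_k·q_{k-1} + q_{k-2} (p₋₁ = 1, q₋₁ = 0):
  k = 0: a₀ = 10; p₀/q₀ = 10/1; p₀² − 102·q₀² = 100 − 102 = -2.
  k = 1: m = 10, d = 2, a = ⌊(10 + 10)/2⌋ = 10; p/q = (10·10 + 1)/(10·1 + 0) = 101/10; p² − 102·q² = 10201 − 10200 = 1.
  The first convergent with p² − 102·q² = 1 gives the fundamental solution (x₁, y₁) = (101, 10).
Step 2: Apply the recurrence (x_{n+1}, y_{n+1}) = (x₁x_n + 102y₁y_n, x₁y_n + y₁x_n) repeatedly.
  From (x_1, y_1) = (101, 10): x_2 = 101·101 + 102·10·10 = 20401; y_2 = 101·10 + 10·101 = 2020.
Step 3: Verify x_2² - 102·y_2² = 416200801 - 416200800 = 1 (should be 1). ✓

(x_1, y_1) = (101, 10); (x_2, y_2) = (20401, 2020).


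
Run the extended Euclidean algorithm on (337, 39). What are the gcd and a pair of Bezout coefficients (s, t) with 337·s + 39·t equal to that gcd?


Euclidean algorithm on (337, 39) — divide until remainder is 0:
  337 = 8 · 39 + 25
  39 = 1 · 25 + 14
  25 = 1 · 14 + 11
  14 = 1 · 11 + 3
  11 = 3 · 3 + 2
  3 = 1 · 2 + 1
  2 = 2 · 1 + 0
gcd(337, 39) = 1.
Track Bezout coefficients alongside the remainders: start with r₀ = 337 = a·1 + b·0 (s = 1, t = 0) and r₁ = 39 = a·0 + b·1 (s = 0, t = 1); each new remainder r_{k+1} = r_{k-1} − q_k·r_k inherits s_{k+1} = s_{k-1} − q_k·s_k, t_{k+1} = t_{k-1} − q_k·t_k, so r_k = a·s_k + b·t_k at every step:
  q = 8: r = 25, s = 1 − 8·0 = 1, t = 0 − 8·1 = -8  (check: 337·1 + 39·(-8) = 25)
  q = 1: r = 14, s = 0 − 1·1 = -1, t = 1 − 1·(-8) = 9  (check: 337·(-1) + 39·9 = 14)
  q = 1: r = 11, s = 1 − 1·(-1) = 2, t = -8 − 1·9 = -17  (check: 337·2 + 39·(-17) = 11)
  q = 1: r = 3, s = -1 − 1·2 = -3, t = 9 − 1·(-17) = 26  (check: 337·(-3) + 39·26 = 3)
  q = 3: r = 2, s = 2 − 3·(-3) = 11, t = -17 − 3·26 = -95  (check: 337·11 + 39·(-95) = 2)
  q = 1: r = 1, s = -3 − 1·11 = -14, t = 26 − 1·(-95) = 121  (check: 337·(-14) + 39·121 = 1)
The row with r = 1 (the gcd) gives the Bezout coefficients s = -14, t = 121.
Result: 337 · (-14) + 39 · (121) = 1.

gcd(337, 39) = 1; s = -14, t = 121 (check: 337·(-14) + 39·121 = 1).


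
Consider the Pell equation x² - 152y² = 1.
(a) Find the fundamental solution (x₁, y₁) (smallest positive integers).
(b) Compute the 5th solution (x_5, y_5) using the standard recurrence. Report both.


Step 1: Find the fundamental solution (x₁, y₁) of x² - 152y² = 1.
  Expand √152 as a continued fraction. a₀ = ⌊√152⌋ = 12; iterate m_{k+1} = d_k·a_k − m_k, d_{k+1} = (152 − m_{k+1}²)/d_k, a_{k+1} = ⌊(a₀ + m_{k+1})/d_{k+1}⌋ (starting m₀ = 0, d₀ = 1), with convergents p_k = a_k·p_{k-1} + p_{k-2}, q_k = a_k·q_{k-1} + q_{k-2} (p₋₁ = 1, q₋₁ = 0):
  k = 0: a₀ = 12; p₀/q₀ = 12/1; p₀² − 152·q₀² = 144 − 152 = -8.
  k = 1: m = 12, d = 8, a = ⌊(12 + 12)/8⌋ = 3; p/q = (3·12 + 1)/(3·1 + 0) = 37/3; p² − 152·q² = 1369 − 1368 = 1.
  The first convergent with p² − 152·q² = 1 gives the fundamental solution (x₁, y₁) = (37, 3).
Step 2: Apply the recurrence (x_{n+1}, y_{n+1}) = (x₁x_n + 152y₁y_n, x₁y_n + y₁x_n) repeatedly.
  From (x_1, y_1) = (37, 3): x_2 = 37·37 + 152·3·3 = 2737; y_2 = 37·3 + 3·37 = 222.
  From (x_2, y_2) = (2737, 222): x_3 = 37·2737 + 152·3·222 = 202501; y_3 = 37·222 + 3·2737 = 16425.
  From (x_3, y_3) = (202501, 16425): x_4 = 37·202501 + 152·3·16425 = 14982337; y_4 = 37·16425 + 3·202501 = 1215228.
  From (x_4, y_4) = (14982337, 1215228): x_5 = 37·14982337 + 152·3·1215228 = 1108490437; y_5 = 37·1215228 + 3·14982337 = 89910447.
Step 3: Verify x_5² - 152·y_5² = 1228751048920450969 - 1228751048920450968 = 1 (should be 1). ✓

(x_1, y_1) = (37, 3); (x_5, y_5) = (1108490437, 89910447).


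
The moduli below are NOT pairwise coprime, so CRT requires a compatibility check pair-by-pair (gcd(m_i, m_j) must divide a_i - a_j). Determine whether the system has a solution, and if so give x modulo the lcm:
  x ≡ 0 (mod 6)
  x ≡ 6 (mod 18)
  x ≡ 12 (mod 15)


Moduli 6, 18, 15 are not pairwise coprime, so CRT works modulo lcm(m_i) when all pairwise compatibility conditions hold.
Pairwise compatibility: gcd(m_i, m_j) must divide a_i - a_j for every pair.
Merge one congruence at a time:
  Start: x ≡ 0 (mod 6).
  Combine with x ≡ 6 (mod 18): gcd(6, 18) = 6; 6 - 0 = 6, which IS divisible by 6, so compatible.
    Write x = 0 + 6·t and substitute into x ≡ 6 (mod 18): 6·t ≡ 6 − 0 = 6 (mod 18).
    Divide the congruence (and modulus) by g = 6: 1·t ≡ 1 (mod 3).
    So t ≡ 1 (mod 3).
    Then x = 0 + 6·1 = 6, valid modulo lcm(6, 18) = 18: x ≡ 6 (mod 18).
  Combine with x ≡ 12 (mod 15): gcd(18, 15) = 3; 12 - 6 = 6, which IS divisible by 3, so compatible.
    Write x = 6 + 18·t and substitute into x ≡ 12 (mod 15): 18·t ≡ 12 − 6 = 6 (mod 15).
    Divide the congruence (and modulus) by g = 3: 6·t ≡ 2 (mod 5).
    Reduce coefficients mod 5: 1·t ≡ 2 (mod 5).
    So t ≡ 2 (mod 5).
    Then x = 6 + 18·2 = 42, valid modulo lcm(18, 15) = 90: x ≡ 42 (mod 90).
Verify: 42 mod 6 = 0, 42 mod 18 = 6, 42 mod 15 = 12.

x ≡ 42 (mod 90).


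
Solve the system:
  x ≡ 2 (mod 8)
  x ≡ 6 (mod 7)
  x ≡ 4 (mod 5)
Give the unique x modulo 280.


Moduli 8, 7, 5 are pairwise coprime; by CRT there is a unique solution modulo M = 8 · 7 · 5 = 280.
Solve pairwise, accumulating the modulus:
  Start with x ≡ 2 (mod 8).
  Combine with x ≡ 6 (mod 7): since gcd(8, 7) = 1, we get a unique residue mod 56.
    Write x = 2 + 8·t and substitute into x ≡ 6 (mod 7): 8·t ≡ 6 − 2 = 4 (mod 7).
    Reduce coefficients mod 7: 1·t ≡ 4 (mod 7).
    So t ≡ 4 (mod 7).
    Then x = 2 + 8·4 = 34, valid modulo lcm(8, 7) = 56: x ≡ 34 (mod 56).
  Combine with x ≡ 4 (mod 5): since gcd(56, 5) = 1, we get a unique residue mod 280.
    Write x = 34 + 56·t and substitute into x ≡ 4 (mod 5): 56·t ≡ 4 − 34 = -30 (mod 5).
    Reduce coefficients mod 5: 1·t ≡ 0 (mod 5).
    So t ≡ 0 (mod 5).
    Then x = 34 + 56·0 = 34, valid modulo lcm(56, 5) = 280: x ≡ 34 (mod 280).
Verify: 34 mod 8 = 2 ✓, 34 mod 7 = 6 ✓, 34 mod 5 = 4 ✓.

x ≡ 34 (mod 280).


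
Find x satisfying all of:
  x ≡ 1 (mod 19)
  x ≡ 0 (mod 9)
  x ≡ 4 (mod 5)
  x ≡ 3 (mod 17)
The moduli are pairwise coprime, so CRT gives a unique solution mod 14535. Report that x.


Product of moduli M = 19 · 9 · 5 · 17 = 14535.
Merge one congruence at a time:
  Start: x ≡ 1 (mod 19).
  Combine with x ≡ 0 (mod 9); new modulus lcm = 171.
    Write x = 1 + 19·t and substitute into x ≡ 0 (mod 9): 19·t ≡ 0 − 1 = -1 (mod 9).
    Reduce coefficients mod 9: 1·t ≡ 8 (mod 9).
    So t ≡ 8 (mod 9).
    Then x = 1 + 19·8 = 153, valid modulo lcm(19, 9) = 171: x ≡ 153 (mod 171).
  Combine with x ≡ 4 (mod 5); new modulus lcm = 855.
    Write x = 153 + 171·t and substitute into x ≡ 4 (mod 5): 171·t ≡ 4 − 153 = -149 (mod 5).
    Reduce coefficients mod 5: 1·t ≡ 1 (mod 5).
    So t ≡ 1 (mod 5).
    Then x = 153 + 171·1 = 324, valid modulo lcm(171, 5) = 855: x ≡ 324 (mod 855).
  Combine with x ≡ 3 (mod 17); new modulus lcm = 14535.
    Write x = 324 + 855·t and substitute into x ≡ 3 (mod 17): 855·t ≡ 3 − 324 = -321 (mod 17).
    Reduce coefficients mod 17: 5·t ≡ 2 (mod 17).
    The inverse of 5 mod 17 is 7 (since 5·7 = 35 = 2·17 + 1), so t ≡ 7·2 = 14 ≡ 14 (mod 17).
    Then x = 324 + 855·14 = 12294, valid modulo lcm(855, 17) = 14535: x ≡ 12294 (mod 14535).
Verify against each original: 12294 mod 19 = 1, 12294 mod 9 = 0, 12294 mod 5 = 4, 12294 mod 17 = 3.

x ≡ 12294 (mod 14535).


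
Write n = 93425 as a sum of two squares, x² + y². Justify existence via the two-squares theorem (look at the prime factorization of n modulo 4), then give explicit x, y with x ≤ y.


Step 1: Factor n = 93425 = 5^2 · 37 · 101.
Step 2: Check the mod-4 condition on each prime factor: 5 ≡ 1 (mod 4), exponent 2; 37 ≡ 1 (mod 4), exponent 1; 101 ≡ 1 (mod 4), exponent 1.
All primes ≡ 3 (mod 4) appear to even exponent (or don't appear), so by the two-squares theorem n IS expressible as a sum of two squares.
Step 3: Build a representation. Group n = k² · m with k = 5 and m = 37 · 101 = 3737 (a product of primes ≡ 1 (mod 4)); a representation of m scales to one of n via (k·x)² + (k·y)² = k²(x² + y²). Each prime p ≡ 1 (mod 4) is itself a sum of two squares; find a² by testing p − a² for a perfect square:
  37: 37 − 1² = 36 = 6² ⇒ 37 = 1² + 6².
  101: 101 − 1² = 100 = 10² ⇒ 101 = 1² + 10².
  Combine using the Brahmagupta–Fibonacci identity (a² + b²)(c² + d²) = (ac − bd)² + (ad + bc)² = (ac + bd)² + (ad − bc)²:
  37 · 101 = 3737: from (1² + 6²)(1² + 10²), take (1·1 − 6·10, 1·10 + 6·1) = (1 − 60, 10 + 6) = (-59, 16); dropping signs (only squares matter) gives (59, 16); check 59² + 16² = 3481 + 256 = 3737 ✓.
  Scale by k = 5: (5·59, 5·16) = (295, 80).
Step 4: Order so x ≤ y and verify: 80² + 295² = 6400 + 87025 = 93425 = n. ✓

n = 93425 = 80² + 295² (one valid representation with x ≤ y).


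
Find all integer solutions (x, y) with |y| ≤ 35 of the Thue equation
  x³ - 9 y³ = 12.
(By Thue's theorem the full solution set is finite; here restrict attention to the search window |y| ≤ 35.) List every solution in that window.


The equation is x³ - 9y³ = 12. For fixed y, x³ = 9·y³ + 12, so a solution requires the RHS to be a perfect cube.
Strategy: iterate y from -35 to 35, compute RHS = 9·y³ + 12, and check whether it is a (positive or negative) perfect cube.
Check small values of y:
  y = 0: RHS = 12 is not a perfect cube.
  y = 1: RHS = 21 is not a perfect cube.
  y = -1: RHS = 3 is not a perfect cube.
  y = 2: RHS = 84 is not a perfect cube.
  y = -2: RHS = -60 is not a perfect cube.
  y = 3: RHS = 255 is not a perfect cube.
  y = -3: RHS = -231 is not a perfect cube.
Continuing the search up to |y| = 35 finds no solutions either.
No (x, y) in the scanned range satisfies the equation.

No integer solutions with |y| ≤ 35.


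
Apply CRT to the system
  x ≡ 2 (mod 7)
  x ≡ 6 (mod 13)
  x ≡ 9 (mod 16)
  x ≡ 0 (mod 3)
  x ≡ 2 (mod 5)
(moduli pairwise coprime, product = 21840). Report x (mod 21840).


Product of moduli M = 7 · 13 · 16 · 3 · 5 = 21840.
Merge one congruence at a time:
  Start: x ≡ 2 (mod 7).
  Combine with x ≡ 6 (mod 13); new modulus lcm = 91.
    Write x = 2 + 7·t and substitute into x ≡ 6 (mod 13): 7·t ≡ 6 − 2 = 4 (mod 13).
    The inverse of 7 mod 13 is 2 (since 7·2 = 14 = 1·13 + 1), so t ≡ 2·4 = 8 ≡ 8 (mod 13).
    Then x = 2 + 7·8 = 58, valid modulo lcm(7, 13) = 91: x ≡ 58 (mod 91).
  Combine with x ≡ 9 (mod 16); new modulus lcm = 1456.
    Write x = 58 + 91·t and substitute into x ≡ 9 (mod 16): 91·t ≡ 9 − 58 = -49 (mod 16).
    Reduce coefficients mod 16: 11·t ≡ 15 (mod 16).
    The inverse of 11 mod 16 is 3 (since 11·3 = 33 = 2·16 + 1), so t ≡ 3·15 = 45 ≡ 13 (mod 16).
    Then x = 58 + 91·13 = 1241, valid modulo lcm(91, 16) = 1456: x ≡ 1241 (mod 1456).
  Combine with x ≡ 0 (mod 3); new modulus lcm = 4368.
    Write x = 1241 + 1456·t and substitute into x ≡ 0 (mod 3): 1456·t ≡ 0 − 1241 = -1241 (mod 3).
    Reduce coefficients mod 3: 1·t ≡ 1 (mod 3).
    So t ≡ 1 (mod 3).
    Then x = 1241 + 1456·1 = 2697, valid modulo lcm(1456, 3) = 4368: x ≡ 2697 (mod 4368).
  Combine with x ≡ 2 (mod 5); new modulus lcm = 21840.
    Write x = 2697 + 4368·t and substitute into x ≡ 2 (mod 5): 4368·t ≡ 2 − 2697 = -2695 (mod 5).
    Reduce coefficients mod 5: 3·t ≡ 0 (mod 5).
    The inverse of 3 mod 5 is 2 (since 3·2 = 6 = 1·5 + 1), so t ≡ 2·0 = 0 ≡ 0 (mod 5).
    Then x = 2697 + 4368·0 = 2697, valid modulo lcm(4368, 5) = 21840: x ≡ 2697 (mod 21840).
Verify against each original: 2697 mod 7 = 2, 2697 mod 13 = 6, 2697 mod 16 = 9, 2697 mod 3 = 0, 2697 mod 5 = 2.

x ≡ 2697 (mod 21840).


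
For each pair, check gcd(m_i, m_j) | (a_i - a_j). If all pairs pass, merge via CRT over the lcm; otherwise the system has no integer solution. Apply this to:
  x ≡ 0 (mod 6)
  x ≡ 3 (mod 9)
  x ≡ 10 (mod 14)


Moduli 6, 9, 14 are not pairwise coprime, so CRT works modulo lcm(m_i) when all pairwise compatibility conditions hold.
Pairwise compatibility: gcd(m_i, m_j) must divide a_i - a_j for every pair.
Merge one congruence at a time:
  Start: x ≡ 0 (mod 6).
  Combine with x ≡ 3 (mod 9): gcd(6, 9) = 3; 3 - 0 = 3, which IS divisible by 3, so compatible.
    Write x = 0 + 6·t and substitute into x ≡ 3 (mod 9): 6·t ≡ 3 − 0 = 3 (mod 9).
    Divide the congruence (and modulus) by g = 3: 2·t ≡ 1 (mod 3).
    The inverse of 2 mod 3 is 2 (since 2·2 = 4 = 1·3 + 1), so t ≡ 2·1 = 2 ≡ 2 (mod 3).
    Then x = 0 + 6·2 = 12, valid modulo lcm(6, 9) = 18: x ≡ 12 (mod 18).
  Combine with x ≡ 10 (mod 14): gcd(18, 14) = 2; 10 - 12 = -2, which IS divisible by 2, so compatible.
    Write x = 12 + 18·t and substitute into x ≡ 10 (mod 14): 18·t ≡ 10 − 12 = -2 (mod 14).
    Divide the congruence (and modulus) by g = 2: 9·t ≡ -1 (mod 7).
    Reduce coefficients mod 7: 2·t ≡ 6 (mod 7).
    The inverse of 2 mod 7 is 4 (since 2·4 = 8 = 1·7 + 1), so t ≡ 4·6 = 24 ≡ 3 (mod 7).
    Then x = 12 + 18·3 = 66, valid modulo lcm(18, 14) = 126: x ≡ 66 (mod 126).
Verify: 66 mod 6 = 0, 66 mod 9 = 3, 66 mod 14 = 10.

x ≡ 66 (mod 126).


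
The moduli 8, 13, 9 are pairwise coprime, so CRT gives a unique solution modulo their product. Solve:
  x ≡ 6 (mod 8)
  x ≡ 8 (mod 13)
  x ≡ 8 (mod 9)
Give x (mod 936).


Moduli 8, 13, 9 are pairwise coprime; by CRT there is a unique solution modulo M = 8 · 13 · 9 = 936.
Solve pairwise, accumulating the modulus:
  Start with x ≡ 6 (mod 8).
  Combine with x ≡ 8 (mod 13): since gcd(8, 13) = 1, we get a unique residue mod 104.
    Write x = 6 + 8·t and substitute into x ≡ 8 (mod 13): 8·t ≡ 8 − 6 = 2 (mod 13).
    The inverse of 8 mod 13 is 5 (since 8·5 = 40 = 3·13 + 1), so t ≡ 5·2 = 10 ≡ 10 (mod 13).
    Then x = 6 + 8·10 = 86, valid modulo lcm(8, 13) = 104: x ≡ 86 (mod 104).
  Combine with x ≡ 8 (mod 9): since gcd(104, 9) = 1, we get a unique residue mod 936.
    Write x = 86 + 104·t and substitute into x ≡ 8 (mod 9): 104·t ≡ 8 − 86 = -78 (mod 9).
    Reduce coefficients mod 9: 5·t ≡ 3 (mod 9).
    The inverse of 5 mod 9 is 2 (since 5·2 = 10 = 1·9 + 1), so t ≡ 2·3 = 6 ≡ 6 (mod 9).
    Then x = 86 + 104·6 = 710, valid modulo lcm(104, 9) = 936: x ≡ 710 (mod 936).
Verify: 710 mod 8 = 6 ✓, 710 mod 13 = 8 ✓, 710 mod 9 = 8 ✓.

x ≡ 710 (mod 936).


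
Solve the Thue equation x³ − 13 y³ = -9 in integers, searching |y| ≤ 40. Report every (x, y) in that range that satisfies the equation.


The equation is x³ - 13y³ = -9. For fixed y, x³ = 13·y³ − 9, so a solution requires the RHS to be a perfect cube.
Strategy: iterate y from -40 to 40, compute RHS = 13·y³ − 9, and check whether it is a (positive or negative) perfect cube.
Check small values of y:
  y = 0: RHS = -9 is not a perfect cube.
  y = 1: RHS = 4 is not a perfect cube.
  y = -1: RHS = -22 is not a perfect cube.
  y = 2: RHS = 95 is not a perfect cube.
  y = -2: RHS = -113 is not a perfect cube.
  y = 3: RHS = 342 is not a perfect cube.
  y = -3: RHS = -360 is not a perfect cube.
Continuing the search up to |y| = 40 finds no solutions either.
No (x, y) in the scanned range satisfies the equation.

No integer solutions with |y| ≤ 40.


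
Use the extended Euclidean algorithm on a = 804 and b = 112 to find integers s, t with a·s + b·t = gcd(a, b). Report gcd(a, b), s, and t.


Euclidean algorithm on (804, 112) — divide until remainder is 0:
  804 = 7 · 112 + 20
  112 = 5 · 20 + 12
  20 = 1 · 12 + 8
  12 = 1 · 8 + 4
  8 = 2 · 4 + 0
gcd(804, 112) = 4.
Track Bezout coefficients alongside the remainders: start with r₀ = 804 = a·1 + b·0 (s = 1, t = 0) and r₁ = 112 = a·0 + b·1 (s = 0, t = 1); each new remainder r_{k+1} = r_{k-1} − q_k·r_k inherits s_{k+1} = s_{k-1} − q_k·s_k, t_{k+1} = t_{k-1} − q_k·t_k, so r_k = a·s_k + b·t_k at every step:
  q = 7: r = 20, s = 1 − 7·0 = 1, t = 0 − 7·1 = -7  (check: 804·1 + 112·(-7) = 20)
  q = 5: r = 12, s = 0 − 5·1 = -5, t = 1 − 5·(-7) = 36  (check: 804·(-5) + 112·36 = 12)
  q = 1: r = 8, s = 1 − 1·(-5) = 6, t = -7 − 1·36 = -43  (check: 804·6 + 112·(-43) = 8)
  q = 1: r = 4, s = -5 − 1·6 = -11, t = 36 − 1·(-43) = 79  (check: 804·(-11) + 112·79 = 4)
The row with r = 4 (the gcd) gives the Bezout coefficients s = -11, t = 79.
Result: 804 · (-11) + 112 · (79) = 4.

gcd(804, 112) = 4; s = -11, t = 79 (check: 804·(-11) + 112·79 = 4).


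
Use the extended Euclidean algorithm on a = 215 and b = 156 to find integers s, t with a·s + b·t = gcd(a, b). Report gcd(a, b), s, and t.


Euclidean algorithm on (215, 156) — divide until remainder is 0:
  215 = 1 · 156 + 59
  156 = 2 · 59 + 38
  59 = 1 · 38 + 21
  38 = 1 · 21 + 17
  21 = 1 · 17 + 4
  17 = 4 · 4 + 1
  4 = 4 · 1 + 0
gcd(215, 156) = 1.
Track Bezout coefficients alongside the remainders: start with r₀ = 215 = a·1 + b·0 (s = 1, t = 0) and r₁ = 156 = a·0 + b·1 (s = 0, t = 1); each new remainder r_{k+1} = r_{k-1} − q_k·r_k inherits s_{k+1} = s_{k-1} − q_k·s_k, t_{k+1} = t_{k-1} − q_k·t_k, so r_k = a·s_k + b·t_k at every step:
  q = 1: r = 59, s = 1 − 1·0 = 1, t = 0 − 1·1 = -1  (check: 215·1 + 156·(-1) = 59)
  q = 2: r = 38, s = 0 − 2·1 = -2, t = 1 − 2·(-1) = 3  (check: 215·(-2) + 156·3 = 38)
  q = 1: r = 21, s = 1 − 1·(-2) = 3, t = -1 − 1·3 = -4  (check: 215·3 + 156·(-4) = 21)
  q = 1: r = 17, s = -2 − 1·3 = -5, t = 3 − 1·(-4) = 7  (check: 215·(-5) + 156·7 = 17)
  q = 1: r = 4, s = 3 − 1·(-5) = 8, t = -4 − 1·7 = -11  (check: 215·8 + 156·(-11) = 4)
  q = 4: r = 1, s = -5 − 4·8 = -37, t = 7 − 4·(-11) = 51  (check: 215·(-37) + 156·51 = 1)
The row with r = 1 (the gcd) gives the Bezout coefficients s = -37, t = 51.
Result: 215 · (-37) + 156 · (51) = 1.

gcd(215, 156) = 1; s = -37, t = 51 (check: 215·(-37) + 156·51 = 1).


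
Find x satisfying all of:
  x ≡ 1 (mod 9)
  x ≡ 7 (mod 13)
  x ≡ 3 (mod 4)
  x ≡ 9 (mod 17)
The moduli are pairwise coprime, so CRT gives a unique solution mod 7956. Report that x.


Product of moduli M = 9 · 13 · 4 · 17 = 7956.
Merge one congruence at a time:
  Start: x ≡ 1 (mod 9).
  Combine with x ≡ 7 (mod 13); new modulus lcm = 117.
    Write x = 1 + 9·t and substitute into x ≡ 7 (mod 13): 9·t ≡ 7 − 1 = 6 (mod 13).
    The inverse of 9 mod 13 is 3 (since 9·3 = 27 = 2·13 + 1), so t ≡ 3·6 = 18 ≡ 5 (mod 13).
    Then x = 1 + 9·5 = 46, valid modulo lcm(9, 13) = 117: x ≡ 46 (mod 117).
  Combine with x ≡ 3 (mod 4); new modulus lcm = 468.
    Write x = 46 + 117·t and substitute into x ≡ 3 (mod 4): 117·t ≡ 3 − 46 = -43 (mod 4).
    Reduce coefficients mod 4: 1·t ≡ 1 (mod 4).
    So t ≡ 1 (mod 4).
    Then x = 46 + 117·1 = 163, valid modulo lcm(117, 4) = 468: x ≡ 163 (mod 468).
  Combine with x ≡ 9 (mod 17); new modulus lcm = 7956.
    Write x = 163 + 468·t and substitute into x ≡ 9 (mod 17): 468·t ≡ 9 − 163 = -154 (mod 17).
    Reduce coefficients mod 17: 9·t ≡ 16 (mod 17).
    The inverse of 9 mod 17 is 2 (since 9·2 = 18 = 1·17 + 1), so t ≡ 2·16 = 32 ≡ 15 (mod 17).
    Then x = 163 + 468·15 = 7183, valid modulo lcm(468, 17) = 7956: x ≡ 7183 (mod 7956).
Verify against each original: 7183 mod 9 = 1, 7183 mod 13 = 7, 7183 mod 4 = 3, 7183 mod 17 = 9.

x ≡ 7183 (mod 7956).


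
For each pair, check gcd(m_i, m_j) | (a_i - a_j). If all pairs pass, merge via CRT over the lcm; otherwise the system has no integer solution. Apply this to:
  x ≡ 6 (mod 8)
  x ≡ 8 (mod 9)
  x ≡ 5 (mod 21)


Moduli 8, 9, 21 are not pairwise coprime, so CRT works modulo lcm(m_i) when all pairwise compatibility conditions hold.
Pairwise compatibility: gcd(m_i, m_j) must divide a_i - a_j for every pair.
Merge one congruence at a time:
  Start: x ≡ 6 (mod 8).
  Combine with x ≡ 8 (mod 9): gcd(8, 9) = 1; 8 - 6 = 2, which IS divisible by 1, so compatible.
    Write x = 6 + 8·t and substitute into x ≡ 8 (mod 9): 8·t ≡ 8 − 6 = 2 (mod 9).
    The inverse of 8 mod 9 is 8 (since 8·8 = 64 = 7·9 + 1), so t ≡ 8·2 = 16 ≡ 7 (mod 9).
    Then x = 6 + 8·7 = 62, valid modulo lcm(8, 9) = 72: x ≡ 62 (mod 72).
  Combine with x ≡ 5 (mod 21): gcd(72, 21) = 3; 5 - 62 = -57, which IS divisible by 3, so compatible.
    Write x = 62 + 72·t and substitute into x ≡ 5 (mod 21): 72·t ≡ 5 − 62 = -57 (mod 21).
    Divide the congruence (and modulus) by g = 3: 24·t ≡ -19 (mod 7).
    Reduce coefficients mod 7: 3·t ≡ 2 (mod 7).
    The inverse of 3 mod 7 is 5 (since 3·5 = 15 = 2·7 + 1), so t ≡ 5·2 = 10 ≡ 3 (mod 7).
    Then x = 62 + 72·3 = 278, valid modulo lcm(72, 21) = 504: x ≡ 278 (mod 504).
Verify: 278 mod 8 = 6, 278 mod 9 = 8, 278 mod 21 = 5.

x ≡ 278 (mod 504).


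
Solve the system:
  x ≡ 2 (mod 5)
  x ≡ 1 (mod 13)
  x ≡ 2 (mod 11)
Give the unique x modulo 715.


Moduli 5, 13, 11 are pairwise coprime; by CRT there is a unique solution modulo M = 5 · 13 · 11 = 715.
Solve pairwise, accumulating the modulus:
  Start with x ≡ 2 (mod 5).
  Combine with x ≡ 1 (mod 13): since gcd(5, 13) = 1, we get a unique residue mod 65.
    Write x = 2 + 5·t and substitute into x ≡ 1 (mod 13): 5·t ≡ 1 − 2 = -1 (mod 13).
    Reduce coefficients mod 13: 5·t ≡ 12 (mod 13).
    The inverse of 5 mod 13 is 8 (since 5·8 = 40 = 3·13 + 1), so t ≡ 8·12 = 96 ≡ 5 (mod 13).
    Then x = 2 + 5·5 = 27, valid modulo lcm(5, 13) = 65: x ≡ 27 (mod 65).
  Combine with x ≡ 2 (mod 11): since gcd(65, 11) = 1, we get a unique residue mod 715.
    Write x = 27 + 65·t and substitute into x ≡ 2 (mod 11): 65·t ≡ 2 − 27 = -25 (mod 11).
    Reduce coefficients mod 11: 10·t ≡ 8 (mod 11).
    The inverse of 10 mod 11 is 10 (since 10·10 = 100 = 9·11 + 1), so t ≡ 10·8 = 80 ≡ 3 (mod 11).
    Then x = 27 + 65·3 = 222, valid modulo lcm(65, 11) = 715: x ≡ 222 (mod 715).
Verify: 222 mod 5 = 2 ✓, 222 mod 13 = 1 ✓, 222 mod 11 = 2 ✓.

x ≡ 222 (mod 715).


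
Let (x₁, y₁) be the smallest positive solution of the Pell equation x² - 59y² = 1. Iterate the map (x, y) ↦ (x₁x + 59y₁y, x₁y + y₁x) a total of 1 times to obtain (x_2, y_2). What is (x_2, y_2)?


Step 1: Find the fundamental solution (x₁, y₁) of x² - 59y² = 1.
  Expand √59 as a continued fraction. a₀ = ⌊√59⌋ = 7; iterate m_{k+1} = d_k·a_k − m_k, d_{k+1} = (59 − m_{k+1}²)/d_k, a_{k+1} = ⌊(a₀ + m_{k+1})/d_{k+1}⌋ (starting m₀ = 0, d₀ = 1), with convergents p_k = a_k·p_{k-1} + p_{k-2}, q_k = a_k·q_{k-1} + q_{k-2} (p₋₁ = 1, q₋₁ = 0):
  k = 0: a₀ = 7; p₀/q₀ = 7/1; p₀² − 59·q₀² = 49 − 59 = -10.
  k = 1: m = 7, d = 10, a = ⌊(7 + 7)/10⌋ = 1; p/q = (1·7 + 1)/(1·1 + 0) = 8/1; p² − 59·q² = 64 − 59 = 5.
  k = 2: m = 3, d = 5, a = ⌊(7 + 3)/5⌋ = 2; p/q = (2·8 + 7)/(2·1 + 1) = 23/3; p² − 59·q² = 529 − 531 = -2.
  k = 3: m = 7, d = 2, a = ⌊(7 + 7)/2⌋ = 7; p/q = (7·23 + 8)/(7·3 + 1) = 169/22; p² − 59·q² = 28561 − 28556 = 5.
  k = 4: m = 7, d = 5, a = ⌊(7 + 7)/5⌋ = 2; p/q = (2·169 + 23)/(2·22 + 3) = 361/47; p² − 59·q² = 130321 − 130331 = -10.
  k = 5: m = 3, d = 10, a = ⌊(7 + 3)/10⌋ = 1; p/q = (1·361 + 169)/(1·47 + 22) = 530/69; p² − 59·q² = 280900 − 280899 = 1.
  The first convergent with p² − 59·q² = 1 gives the fundamental solution (x₁, y₁) = (530, 69).
Step 2: Apply the recurrence (x_{n+1}, y_{n+1}) = (x₁x_n + 59y₁y_n, x₁y_n + y₁x_n) repeatedly.
  From (x_1, y_1) = (530, 69): x_2 = 530·530 + 59·69·69 = 561799; y_2 = 530·69 + 69·530 = 73140.
Step 3: Verify x_2² - 59·y_2² = 315618116401 - 315618116400 = 1 (should be 1). ✓

(x_1, y_1) = (530, 69); (x_2, y_2) = (561799, 73140).


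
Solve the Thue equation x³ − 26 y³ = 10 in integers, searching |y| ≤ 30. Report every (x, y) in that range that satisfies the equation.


The equation is x³ - 26y³ = 10. For fixed y, x³ = 26·y³ + 10, so a solution requires the RHS to be a perfect cube.
Strategy: iterate y from -30 to 30, compute RHS = 26·y³ + 10, and check whether it is a (positive or negative) perfect cube.
Check small values of y:
  y = 0: RHS = 10 is not a perfect cube.
  y = 1: RHS = 36 is not a perfect cube.
  y = -1: RHS = -16 is not a perfect cube.
  y = 2: RHS = 218 is not a perfect cube.
  y = -2: RHS = -198 is not a perfect cube.
  y = 3: RHS = 712 is not a perfect cube.
  y = -3: RHS = -692 is not a perfect cube.
Continuing the search up to |y| = 30 finds no solutions either.
No (x, y) in the scanned range satisfies the equation.

No integer solutions with |y| ≤ 30.


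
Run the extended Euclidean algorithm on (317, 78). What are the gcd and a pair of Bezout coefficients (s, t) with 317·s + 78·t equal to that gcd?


Euclidean algorithm on (317, 78) — divide until remainder is 0:
  317 = 4 · 78 + 5
  78 = 15 · 5 + 3
  5 = 1 · 3 + 2
  3 = 1 · 2 + 1
  2 = 2 · 1 + 0
gcd(317, 78) = 1.
Track Bezout coefficients alongside the remainders: start with r₀ = 317 = a·1 + b·0 (s = 1, t = 0) and r₁ = 78 = a·0 + b·1 (s = 0, t = 1); each new remainder r_{k+1} = r_{k-1} − q_k·r_k inherits s_{k+1} = s_{k-1} − q_k·s_k, t_{k+1} = t_{k-1} − q_k·t_k, so r_k = a·s_k + b·t_k at every step:
  q = 4: r = 5, s = 1 − 4·0 = 1, t = 0 − 4·1 = -4  (check: 317·1 + 78·(-4) = 5)
  q = 15: r = 3, s = 0 − 15·1 = -15, t = 1 − 15·(-4) = 61  (check: 317·(-15) + 78·61 = 3)
  q = 1: r = 2, s = 1 − 1·(-15) = 16, t = -4 − 1·61 = -65  (check: 317·16 + 78·(-65) = 2)
  q = 1: r = 1, s = -15 − 1·16 = -31, t = 61 − 1·(-65) = 126  (check: 317·(-31) + 78·126 = 1)
The row with r = 1 (the gcd) gives the Bezout coefficients s = -31, t = 126.
Result: 317 · (-31) + 78 · (126) = 1.

gcd(317, 78) = 1; s = -31, t = 126 (check: 317·(-31) + 78·126 = 1).


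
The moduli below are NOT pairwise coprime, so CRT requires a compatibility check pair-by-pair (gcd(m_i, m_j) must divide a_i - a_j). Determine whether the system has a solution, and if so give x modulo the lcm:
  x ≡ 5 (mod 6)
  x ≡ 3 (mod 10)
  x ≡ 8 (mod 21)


Moduli 6, 10, 21 are not pairwise coprime, so CRT works modulo lcm(m_i) when all pairwise compatibility conditions hold.
Pairwise compatibility: gcd(m_i, m_j) must divide a_i - a_j for every pair.
Merge one congruence at a time:
  Start: x ≡ 5 (mod 6).
  Combine with x ≡ 3 (mod 10): gcd(6, 10) = 2; 3 - 5 = -2, which IS divisible by 2, so compatible.
    Write x = 5 + 6·t and substitute into x ≡ 3 (mod 10): 6·t ≡ 3 − 5 = -2 (mod 10).
    Divide the congruence (and modulus) by g = 2: 3·t ≡ -1 (mod 5).
    Reduce coefficients mod 5: 3·t ≡ 4 (mod 5).
    The inverse of 3 mod 5 is 2 (since 3·2 = 6 = 1·5 + 1), so t ≡ 2·4 = 8 ≡ 3 (mod 5).
    Then x = 5 + 6·3 = 23, valid modulo lcm(6, 10) = 30: x ≡ 23 (mod 30).
  Combine with x ≡ 8 (mod 21): gcd(30, 21) = 3; 8 - 23 = -15, which IS divisible by 3, so compatible.
    Write x = 23 + 30·t and substitute into x ≡ 8 (mod 21): 30·t ≡ 8 − 23 = -15 (mod 21).
    Divide the congruence (and modulus) by g = 3: 10·t ≡ -5 (mod 7).
    Reduce coefficients mod 7: 3·t ≡ 2 (mod 7).
    The inverse of 3 mod 7 is 5 (since 3·5 = 15 = 2·7 + 1), so t ≡ 5·2 = 10 ≡ 3 (mod 7).
    Then x = 23 + 30·3 = 113, valid modulo lcm(30, 21) = 210: x ≡ 113 (mod 210).
Verify: 113 mod 6 = 5, 113 mod 10 = 3, 113 mod 21 = 8.

x ≡ 113 (mod 210).


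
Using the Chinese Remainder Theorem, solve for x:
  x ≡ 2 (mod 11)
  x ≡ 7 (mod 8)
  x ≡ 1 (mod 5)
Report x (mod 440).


Moduli 11, 8, 5 are pairwise coprime; by CRT there is a unique solution modulo M = 11 · 8 · 5 = 440.
Solve pairwise, accumulating the modulus:
  Start with x ≡ 2 (mod 11).
  Combine with x ≡ 7 (mod 8): since gcd(11, 8) = 1, we get a unique residue mod 88.
    Write x = 2 + 11·t and substitute into x ≡ 7 (mod 8): 11·t ≡ 7 − 2 = 5 (mod 8).
    Reduce coefficients mod 8: 3·t ≡ 5 (mod 8).
    The inverse of 3 mod 8 is 3 (since 3·3 = 9 = 1·8 + 1), so t ≡ 3·5 = 15 ≡ 7 (mod 8).
    Then x = 2 + 11·7 = 79, valid modulo lcm(11, 8) = 88: x ≡ 79 (mod 88).
  Combine with x ≡ 1 (mod 5): since gcd(88, 5) = 1, we get a unique residue mod 440.
    Write x = 79 + 88·t and substitute into x ≡ 1 (mod 5): 88·t ≡ 1 − 79 = -78 (mod 5).
    Reduce coefficients mod 5: 3·t ≡ 2 (mod 5).
    The inverse of 3 mod 5 is 2 (since 3·2 = 6 = 1·5 + 1), so t ≡ 2·2 = 4 ≡ 4 (mod 5).
    Then x = 79 + 88·4 = 431, valid modulo lcm(88, 5) = 440: x ≡ 431 (mod 440).
Verify: 431 mod 11 = 2 ✓, 431 mod 8 = 7 ✓, 431 mod 5 = 1 ✓.

x ≡ 431 (mod 440).


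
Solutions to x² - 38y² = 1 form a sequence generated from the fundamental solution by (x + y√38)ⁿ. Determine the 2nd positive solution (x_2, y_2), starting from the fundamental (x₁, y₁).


Step 1: Find the fundamental solution (x₁, y₁) of x² - 38y² = 1.
  Expand √38 as a continued fraction. a₀ = ⌊√38⌋ = 6; iterate m_{k+1} = d_k·a_k − m_k, d_{k+1} = (38 − m_{k+1}²)/d_k, a_{k+1} = ⌊(a₀ + m_{k+1})/d_{k+1}⌋ (starting m₀ = 0, d₀ = 1), with convergents p_k = a_k·p_{k-1} + p_{k-2}, q_k = a_k·q_{k-1} + q_{k-2} (p₋₁ = 1, q₋₁ = 0):
  k = 0: a₀ = 6; p₀/q₀ = 6/1; p₀² − 38·q₀² = 36 − 38 = -2.
  k = 1: m = 6, d = 2, a = ⌊(6 + 6)/2⌋ = 6; p/q = (6·6 + 1)/(6·1 + 0) = 37/6; p² − 38·q² = 1369 − 1368 = 1.
  The first convergent with p² − 38·q² = 1 gives the fundamental solution (x₁, y₁) = (37, 6).
Step 2: Apply the recurrence (x_{n+1}, y_{n+1}) = (x₁x_n + 38y₁y_n, x₁y_n + y₁x_n) repeatedly.
  From (x_1, y_1) = (37, 6): x_2 = 37·37 + 38·6·6 = 2737; y_2 = 37·6 + 6·37 = 444.
Step 3: Verify x_2² - 38·y_2² = 7491169 - 7491168 = 1 (should be 1). ✓

(x_1, y_1) = (37, 6); (x_2, y_2) = (2737, 444).


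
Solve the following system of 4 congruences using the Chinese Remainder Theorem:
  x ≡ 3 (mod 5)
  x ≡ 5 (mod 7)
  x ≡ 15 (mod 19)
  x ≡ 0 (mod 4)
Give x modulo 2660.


Product of moduli M = 5 · 7 · 19 · 4 = 2660.
Merge one congruence at a time:
  Start: x ≡ 3 (mod 5).
  Combine with x ≡ 5 (mod 7); new modulus lcm = 35.
    Write x = 3 + 5·t and substitute into x ≡ 5 (mod 7): 5·t ≡ 5 − 3 = 2 (mod 7).
    The inverse of 5 mod 7 is 3 (since 5·3 = 15 = 2·7 + 1), so t ≡ 3·2 = 6 ≡ 6 (mod 7).
    Then x = 3 + 5·6 = 33, valid modulo lcm(5, 7) = 35: x ≡ 33 (mod 35).
  Combine with x ≡ 15 (mod 19); new modulus lcm = 665.
    Write x = 33 + 35·t and substitute into x ≡ 15 (mod 19): 35·t ≡ 15 − 33 = -18 (mod 19).
    Reduce coefficients mod 19: 16·t ≡ 1 (mod 19).
    The inverse of 16 mod 19 is 6 (since 16·6 = 96 = 5·19 + 1), so t ≡ 6·1 = 6 ≡ 6 (mod 19).
    Then x = 33 + 35·6 = 243, valid modulo lcm(35, 19) = 665: x ≡ 243 (mod 665).
  Combine with x ≡ 0 (mod 4); new modulus lcm = 2660.
    Write x = 243 + 665·t and substitute into x ≡ 0 (mod 4): 665·t ≡ 0 − 243 = -243 (mod 4).
    Reduce coefficients mod 4: 1·t ≡ 1 (mod 4).
    So t ≡ 1 (mod 4).
    Then x = 243 + 665·1 = 908, valid modulo lcm(665, 4) = 2660: x ≡ 908 (mod 2660).
Verify against each original: 908 mod 5 = 3, 908 mod 7 = 5, 908 mod 19 = 15, 908 mod 4 = 0.

x ≡ 908 (mod 2660).


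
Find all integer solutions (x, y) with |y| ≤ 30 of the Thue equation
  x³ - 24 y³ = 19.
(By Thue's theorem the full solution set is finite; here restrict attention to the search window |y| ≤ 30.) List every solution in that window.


The equation is x³ - 24y³ = 19. For fixed y, x³ = 24·y³ + 19, so a solution requires the RHS to be a perfect cube.
Strategy: iterate y from -30 to 30, compute RHS = 24·y³ + 19, and check whether it is a (positive or negative) perfect cube.
Check small values of y:
  y = 0: RHS = 19 is not a perfect cube.
  y = 1: RHS = 43 is not a perfect cube.
  y = -1: RHS = -5 is not a perfect cube.
  y = 2: RHS = 211 is not a perfect cube.
  y = -2: RHS = -173 is not a perfect cube.
  y = 3: RHS = 667 is not a perfect cube.
  y = -3: RHS = -629 is not a perfect cube.
Continuing the search up to |y| = 30 finds no solutions either.
No (x, y) in the scanned range satisfies the equation.

No integer solutions with |y| ≤ 30.
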